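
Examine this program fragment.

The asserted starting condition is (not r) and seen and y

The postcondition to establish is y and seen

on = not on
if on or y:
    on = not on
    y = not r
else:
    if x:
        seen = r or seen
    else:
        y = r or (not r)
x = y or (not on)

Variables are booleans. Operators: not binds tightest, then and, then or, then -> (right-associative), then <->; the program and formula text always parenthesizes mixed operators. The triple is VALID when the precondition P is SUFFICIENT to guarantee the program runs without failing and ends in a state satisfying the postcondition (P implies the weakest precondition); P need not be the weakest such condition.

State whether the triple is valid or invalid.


Working backward. After the program, y and seen must hold.
Before x := y or (not on): y and seen
Then branch requires (not r) and seen; else branch requires (x -> (y and (r or seen))) and ((not x) -> seen).
Before the if: ((on or y) -> ((not r) and seen)) and ((not (on or y)) -> ((x -> (y and (r or seen))) and ((not x) -> seen)))
Before on := not on: (((not on) or y) -> ((not r) and seen)) and ((not ((not on) or y)) -> ((x -> (y and (r or seen))) and ((not x) -> seen)))
The weakest precondition is (((not on) or y) -> ((not r) and seen)) and ((not ((not on) or y)) -> ((x -> (y and (r or seen))) and ((not x) -> seen))).
Check whether (not r) and seen and y implies it.
Every state satisfying the precondition satisfies the weakest precondition: the implication holds.
Answer: valid


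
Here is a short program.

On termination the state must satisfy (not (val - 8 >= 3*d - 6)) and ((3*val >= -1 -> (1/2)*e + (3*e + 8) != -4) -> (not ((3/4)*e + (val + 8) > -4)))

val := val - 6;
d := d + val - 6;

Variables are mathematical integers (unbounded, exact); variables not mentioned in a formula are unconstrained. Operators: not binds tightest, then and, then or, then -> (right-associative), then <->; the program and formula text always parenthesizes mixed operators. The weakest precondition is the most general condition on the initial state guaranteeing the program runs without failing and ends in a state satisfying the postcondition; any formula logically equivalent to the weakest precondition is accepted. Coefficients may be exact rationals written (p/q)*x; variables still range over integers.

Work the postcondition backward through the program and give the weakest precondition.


Working backward. After the program, the postcondition (not (val - 8 >= 3*d - 6)) and ((3*val >= -1 -> (1/2)*e + (3*e + 8) != -4) -> (not ((3/4)*e + (val + 8) > -4))) must hold; in canonical form it is (not (val >= 3*d + 2)) and ((3*val >= -1 -> (7/2)*e != -12) -> (not ((3/4)*e + val > -12))).
Before d := d + val - 6: (not (3*d + 2*val <= 16)) and ((3*val >= -1 -> (7/2)*e != -12) -> (not ((3/4)*e + val > -12)))
Before val := val - 6: (not (3*d + 2*val <= 28)) and ((3*val >= 17 -> (7/2)*e != -12) -> (not ((3/4)*e + val > -6)))
Answer: WP = (not (3*d + 2*val <= 28)) and ((3*val >= 17 -> (7/2)*e != -12) -> (not ((3/4)*e + val > -6)))


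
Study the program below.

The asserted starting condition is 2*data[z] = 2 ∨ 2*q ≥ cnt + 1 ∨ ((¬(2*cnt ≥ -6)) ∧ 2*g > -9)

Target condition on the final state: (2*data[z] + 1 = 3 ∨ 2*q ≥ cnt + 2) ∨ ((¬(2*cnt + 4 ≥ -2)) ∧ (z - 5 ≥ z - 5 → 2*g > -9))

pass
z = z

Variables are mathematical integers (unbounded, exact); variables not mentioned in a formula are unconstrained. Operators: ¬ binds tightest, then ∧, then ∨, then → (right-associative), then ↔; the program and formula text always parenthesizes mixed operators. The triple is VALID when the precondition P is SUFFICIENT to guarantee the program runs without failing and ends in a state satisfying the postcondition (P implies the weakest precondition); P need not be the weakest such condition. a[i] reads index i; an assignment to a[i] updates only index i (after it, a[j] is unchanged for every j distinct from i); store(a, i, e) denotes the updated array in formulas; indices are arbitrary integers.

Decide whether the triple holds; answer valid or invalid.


Working backward. After the program, the postcondition (2*data[z] + 1 = 3 ∨ 2*q ≥ cnt + 2) ∨ ((¬(2*cnt + 4 ≥ -2)) ∧ (z - 5 ≥ z - 5 → 2*g > -9)) must hold; in canonical form it is 2*data[z] = 2 ∨ 2*q ≥ cnt + 2 ∨ ((¬(2*cnt ≥ -6)) ∧ 2*g > -9).
Before z := z: 2*data[z] = 2 ∨ 2*q ≥ cnt + 2 ∨ ((¬(2*cnt ≥ -6)) ∧ 2*g > -9)
Before skip: 2*data[z] = 2 ∨ 2*q ≥ cnt + 2 ∨ ((¬(2*cnt ≥ -6)) ∧ 2*g > -9)
The weakest precondition is 2*data[z] = 2 ∨ 2*q ≥ cnt + 2 ∨ ((¬(2*cnt ≥ -6)) ∧ 2*g > -9).
Check whether 2*data[z] = 2 ∨ 2*q ≥ cnt + 1 ∨ ((¬(2*cnt ≥ -6)) ∧ 2*g > -9) implies it.
Countermodel: at the initial state cnt = 1, data = {[0] = 2, elsewhere 2}, g = -5, q = 1, z = 0, the precondition holds but the weakest precondition fails.
Answer: invalid


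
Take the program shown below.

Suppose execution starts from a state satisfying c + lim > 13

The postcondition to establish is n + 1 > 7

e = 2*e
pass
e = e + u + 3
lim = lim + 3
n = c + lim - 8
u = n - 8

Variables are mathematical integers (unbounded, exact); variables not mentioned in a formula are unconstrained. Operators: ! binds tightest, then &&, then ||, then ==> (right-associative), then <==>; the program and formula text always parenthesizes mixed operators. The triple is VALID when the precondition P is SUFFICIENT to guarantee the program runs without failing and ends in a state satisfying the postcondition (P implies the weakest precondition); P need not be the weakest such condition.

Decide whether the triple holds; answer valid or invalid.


Working backward. After the program, the postcondition n + 1 > 7 must hold; in canonical form it is n > 6.
Before u := n - 8: n > 6
Before n := c + lim - 8: c + lim > 14
Before lim := lim + 3: c + lim > 11
Before e := e + u + 3: c + lim > 11
Before skip: c + lim > 11
Before e := 2*e: c + lim > 11
The weakest precondition is c + lim > 11.
Check whether c + lim > 13 implies it.
Every state satisfying the precondition satisfies the weakest precondition: the implication holds.
Answer: valid


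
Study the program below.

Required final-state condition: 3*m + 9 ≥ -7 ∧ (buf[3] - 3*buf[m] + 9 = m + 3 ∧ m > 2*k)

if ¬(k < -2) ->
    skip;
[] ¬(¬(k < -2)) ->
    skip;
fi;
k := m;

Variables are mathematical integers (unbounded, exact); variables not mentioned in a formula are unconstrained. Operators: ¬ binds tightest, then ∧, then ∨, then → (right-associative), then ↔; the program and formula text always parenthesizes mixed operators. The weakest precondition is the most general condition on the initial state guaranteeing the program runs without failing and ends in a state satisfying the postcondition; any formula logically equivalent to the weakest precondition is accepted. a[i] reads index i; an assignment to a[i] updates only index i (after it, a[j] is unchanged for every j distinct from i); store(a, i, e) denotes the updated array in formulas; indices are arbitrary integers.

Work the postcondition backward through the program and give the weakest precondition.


Working backward. After the program, the postcondition 3*m + 9 ≥ -7 ∧ (buf[3] - 3*buf[m] + 9 = m + 3 ∧ m > 2*k) must hold; in canonical form it is 3*m ≥ -16 ∧ buf[3] = 3*buf[m] + m - 6 ∧ m > 2*k.
Before k := m: 3*m ≥ -16 ∧ buf[3] = 3*buf[m] + m - 6 ∧ m < 0
Then branch requires 3*m ≥ -16 ∧ buf[3] = 3*buf[m] + m - 6 ∧ m < 0; else branch requires 3*m ≥ -16 ∧ buf[3] = 3*buf[m] + m - 6 ∧ m < 0.
Before the if: ((¬(k < -2)) → (3*m ≥ -16 ∧ buf[3] = 3*buf[m] + m - 6 ∧ m < 0)) ∧ (k < -2 → (3*m ≥ -16 ∧ buf[3] = 3*buf[m] + m - 6 ∧ m < 0))
Answer: WP = ((¬(k < -2)) → (3*m ≥ -16 ∧ buf[3] = 3*buf[m] + m - 6 ∧ m < 0)) ∧ (k < -2 → (3*m ≥ -16 ∧ buf[3] = 3*buf[m] + m - 6 ∧ m < 0))


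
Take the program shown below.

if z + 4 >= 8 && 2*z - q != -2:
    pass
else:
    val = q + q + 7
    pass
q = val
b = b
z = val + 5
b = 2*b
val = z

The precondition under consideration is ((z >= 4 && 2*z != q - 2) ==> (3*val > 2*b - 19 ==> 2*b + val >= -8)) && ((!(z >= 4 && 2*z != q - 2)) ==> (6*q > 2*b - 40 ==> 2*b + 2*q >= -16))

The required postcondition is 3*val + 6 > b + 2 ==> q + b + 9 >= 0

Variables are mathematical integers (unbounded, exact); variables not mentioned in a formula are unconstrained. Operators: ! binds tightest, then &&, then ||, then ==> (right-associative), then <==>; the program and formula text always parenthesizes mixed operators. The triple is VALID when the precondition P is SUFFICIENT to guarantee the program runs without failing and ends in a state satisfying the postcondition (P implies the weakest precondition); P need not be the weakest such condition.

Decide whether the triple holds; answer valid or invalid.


Working backward. After the program, the postcondition 3*val + 6 > b + 2 ==> q + b + 9 >= 0 must hold; in canonical form it is 3*val > b - 4 ==> b + q >= -9.
Before val := z: 3*z > b - 4 ==> b + q >= -9
Before b := 2*b: 3*z > 2*b - 4 ==> 2*b + q >= -9
Before z := val + 5: 3*val > 2*b - 19 ==> 2*b + q >= -9
Before b := b: 3*val > 2*b - 19 ==> 2*b + q >= -9
Before q := val: 3*val > 2*b - 19 ==> 2*b + val >= -9
Then branch requires 3*val > 2*b - 19 ==> 2*b + val >= -9; else branch requires 6*q > 2*b - 40 ==> 2*b + 2*q >= -16.
Before the if: ((z >= 4 && 2*z != q - 2) ==> (3*val > 2*b - 19 ==> 2*b + val >= -9)) && ((!(z >= 4 && 2*z != q - 2)) ==> (6*q > 2*b - 40 ==> 2*b + 2*q >= -16))
The weakest precondition is ((z >= 4 && 2*z != q - 2) ==> (3*val > 2*b - 19 ==> 2*b + val >= -9)) && ((!(z >= 4 && 2*z != q - 2)) ==> (6*q > 2*b - 40 ==> 2*b + 2*q >= -16)).
Check whether ((z >= 4 && 2*z != q - 2) ==> (3*val > 2*b - 19 ==> 2*b + val >= -8)) && ((!(z >= 4 && 2*z != q - 2)) ==> (6*q > 2*b - 40 ==> 2*b + 2*q >= -16)) implies it.
Every state satisfying the precondition satisfies the weakest precondition: the implication holds.
Answer: valid


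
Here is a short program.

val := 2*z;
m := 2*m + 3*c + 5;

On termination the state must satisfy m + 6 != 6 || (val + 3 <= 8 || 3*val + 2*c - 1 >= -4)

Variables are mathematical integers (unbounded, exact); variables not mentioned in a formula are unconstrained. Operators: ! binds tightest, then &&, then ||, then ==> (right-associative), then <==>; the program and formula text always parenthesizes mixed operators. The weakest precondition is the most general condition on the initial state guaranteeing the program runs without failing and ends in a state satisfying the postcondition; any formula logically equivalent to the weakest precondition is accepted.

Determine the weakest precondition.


Working backward. After the program, the postcondition m + 6 != 6 || (val + 3 <= 8 || 3*val + 2*c - 1 >= -4) must hold; in canonical form it is m != 0 || val <= 5 || 2*c + 3*val >= -3.
Before m := 2*m + 3*c + 5: 3*c + 2*m != -5 || val <= 5 || 2*c + 3*val >= -3
Before val := 2*z: 3*c + 2*m != -5 || 2*z <= 5 || 2*c + 6*z >= -3
Answer: WP = 3*c + 2*m != -5 || 2*z <= 5 || 2*c + 6*z >= -3


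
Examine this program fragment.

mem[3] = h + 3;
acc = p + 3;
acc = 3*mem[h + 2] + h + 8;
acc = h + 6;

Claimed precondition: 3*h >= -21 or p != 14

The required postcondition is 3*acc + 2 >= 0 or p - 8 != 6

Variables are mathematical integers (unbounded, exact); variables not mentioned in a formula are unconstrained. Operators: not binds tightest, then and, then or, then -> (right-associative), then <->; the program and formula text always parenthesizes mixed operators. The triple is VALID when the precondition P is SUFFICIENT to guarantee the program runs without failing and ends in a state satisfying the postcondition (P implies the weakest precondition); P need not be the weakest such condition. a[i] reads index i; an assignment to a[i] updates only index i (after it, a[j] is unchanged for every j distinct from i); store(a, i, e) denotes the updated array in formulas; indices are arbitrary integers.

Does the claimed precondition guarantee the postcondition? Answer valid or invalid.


Working backward. After the program, the postcondition 3*acc + 2 >= 0 or p - 8 != 6 must hold; in canonical form it is 3*acc >= -2 or p != 14.
Before acc := h + 6: 3*h >= -20 or p != 14
Before acc := 3*mem[h + 2] + h + 8: 3*h >= -20 or p != 14
Before acc := p + 3: 3*h >= -20 or p != 14
Before mem[3] := h + 3: 3*h >= -20 or p != 14
The weakest precondition is 3*h >= -20 or p != 14.
Check whether 3*h >= -21 or p != 14 implies it.
Countermodel: at the initial state h = -7, p = 14, the precondition holds but the weakest precondition fails.
Answer: invalid


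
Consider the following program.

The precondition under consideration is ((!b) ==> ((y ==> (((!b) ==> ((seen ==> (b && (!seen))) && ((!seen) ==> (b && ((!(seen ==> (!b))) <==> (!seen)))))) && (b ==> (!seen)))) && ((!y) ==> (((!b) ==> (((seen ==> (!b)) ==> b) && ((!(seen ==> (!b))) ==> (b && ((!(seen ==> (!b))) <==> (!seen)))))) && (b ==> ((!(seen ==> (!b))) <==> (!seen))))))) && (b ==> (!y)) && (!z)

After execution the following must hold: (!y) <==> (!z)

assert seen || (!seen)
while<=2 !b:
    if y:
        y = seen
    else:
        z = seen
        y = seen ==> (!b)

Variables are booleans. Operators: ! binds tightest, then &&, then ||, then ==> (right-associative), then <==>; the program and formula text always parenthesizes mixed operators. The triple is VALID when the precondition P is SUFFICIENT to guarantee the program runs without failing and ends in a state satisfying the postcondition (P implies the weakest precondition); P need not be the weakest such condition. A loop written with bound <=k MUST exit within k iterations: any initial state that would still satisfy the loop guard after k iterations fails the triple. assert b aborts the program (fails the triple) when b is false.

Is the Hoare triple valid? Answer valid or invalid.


Working backward. After the program, (!y) <==> (!z) must hold.
Before the loop (bound <=2), unroll the exhaustion recursion (WP_0 = exit-now case; WP_j = one more guarded iteration, up to j = 2):
  WP_0: b && ((!y) <==> (!z))
  WP_1: ((!b) ==> ((y ==> (b && ((!seen) <==> (!z)))) && ((!y) ==> (b && ((!(seen ==> (!b))) <==> (!seen)))))) && (b ==> ((!y) <==> (!z)))
  WP_2: ((!b) ==> ((y ==> (((!b) ==> ((seen ==> (b && ((!seen) <==> (!z)))) && ((!seen) ==> (b && ((!(seen ==> (!b))) <==> (!seen)))))) && (b ==> ((!seen) <==> (!z))))) && ((!y) ==> (((!b) ==> (((seen ==> (!b)) ==> b) && ((!(seen ==> (!b))) ==> (b && ((!(seen ==> (!b))) <==> (!seen)))))) && (b ==> ((!(seen ==> (!b))) <==> (!seen))))))) && (b ==> ((!y) <==> (!z)))
So before the loop: ((!b) ==> ((y ==> (((!b) ==> ((seen ==> (b && ((!seen) <==> (!z)))) && ((!seen) ==> (b && ((!(seen ==> (!b))) <==> (!seen)))))) && (b ==> ((!seen) <==> (!z))))) && ((!y) ==> (((!b) ==> (((seen ==> (!b)) ==> b) && ((!(seen ==> (!b))) ==> (b && ((!(seen ==> (!b))) <==> (!seen)))))) && (b ==> ((!(seen ==> (!b))) <==> (!seen))))))) && (b ==> ((!y) <==> (!z)))
Before assert seen || (!seen): ((!b) ==> ((y ==> (((!b) ==> ((seen ==> (b && ((!seen) <==> (!z)))) && ((!seen) ==> (b && ((!(seen ==> (!b))) <==> (!seen)))))) && (b ==> ((!seen) <==> (!z))))) && ((!y) ==> (((!b) ==> (((seen ==> (!b)) ==> b) && ((!(seen ==> (!b))) ==> (b && ((!(seen ==> (!b))) <==> (!seen)))))) && (b ==> ((!(seen ==> (!b))) <==> (!seen))))))) && (b ==> ((!y) <==> (!z)))
The weakest precondition is ((!b) ==> ((y ==> (((!b) ==> ((seen ==> (b && ((!seen) <==> (!z)))) && ((!seen) ==> (b && ((!(seen ==> (!b))) <==> (!seen)))))) && (b ==> ((!seen) <==> (!z))))) && ((!y) ==> (((!b) ==> (((seen ==> (!b)) ==> b) && ((!(seen ==> (!b))) ==> (b && ((!(seen ==> (!b))) <==> (!seen)))))) && (b ==> ((!(seen ==> (!b))) <==> (!seen))))))) && (b ==> ((!y) <==> (!z))).
Check whether ((!b) ==> ((y ==> (((!b) ==> ((seen ==> (b && (!seen))) && ((!seen) ==> (b && ((!(seen ==> (!b))) <==> (!seen)))))) && (b ==> (!seen)))) && ((!y) ==> (((!b) ==> (((seen ==> (!b)) ==> b) && ((!(seen ==> (!b))) ==> (b && ((!(seen ==> (!b))) <==> (!seen)))))) && (b ==> ((!(seen ==> (!b))) <==> (!seen))))))) && (b ==> (!y)) && (!z) implies it.
Every state satisfying the precondition satisfies the weakest precondition: the implication holds.
Answer: valid


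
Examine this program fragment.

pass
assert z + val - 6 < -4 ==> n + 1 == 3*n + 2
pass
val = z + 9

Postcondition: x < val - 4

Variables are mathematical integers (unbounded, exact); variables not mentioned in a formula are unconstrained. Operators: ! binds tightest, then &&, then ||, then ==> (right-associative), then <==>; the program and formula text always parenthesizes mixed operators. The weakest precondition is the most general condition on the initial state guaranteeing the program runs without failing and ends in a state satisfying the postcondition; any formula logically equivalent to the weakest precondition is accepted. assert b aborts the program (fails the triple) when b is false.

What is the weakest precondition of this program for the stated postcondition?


Working backward. After the program, x < val - 4 must hold.
Before val := z + 9: x < z + 5
Before skip: x < z + 5
Before assert z + val - 6 < -4 ==> n + 1 == 3*n + 2: (val + z < 2 ==> 2*n == -1) && x < z + 5
Before skip: (val + z < 2 ==> 2*n == -1) && x < z + 5
Answer: WP = (val + z < 2 ==> 2*n == -1) && x < z + 5


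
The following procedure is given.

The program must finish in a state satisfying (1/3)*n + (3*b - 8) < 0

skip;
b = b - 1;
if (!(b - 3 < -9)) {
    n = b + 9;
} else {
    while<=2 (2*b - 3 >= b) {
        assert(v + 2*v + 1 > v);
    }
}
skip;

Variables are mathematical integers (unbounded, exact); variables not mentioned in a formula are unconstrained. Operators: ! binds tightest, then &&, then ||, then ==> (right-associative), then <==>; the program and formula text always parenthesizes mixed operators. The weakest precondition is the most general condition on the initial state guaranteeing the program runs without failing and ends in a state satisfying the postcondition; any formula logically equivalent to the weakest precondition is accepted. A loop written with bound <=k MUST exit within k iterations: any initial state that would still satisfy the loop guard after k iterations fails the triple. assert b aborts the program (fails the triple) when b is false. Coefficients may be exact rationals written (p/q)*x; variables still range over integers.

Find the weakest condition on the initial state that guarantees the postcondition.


Working backward. After the program, the postcondition (1/3)*n + (3*b - 8) < 0 must hold; in canonical form it is 3*b + (1/3)*n < 8.
Before skip: 3*b + (1/3)*n < 8
Then branch requires (10/3)*b < 5; else branch requires (b >= 3 ==> (2*v > -1 && (b >= 3 ==> (2*v > -1 && (!(b >= 3)) && 3*b + (1/3)*n < 8)) && ((!(b >= 3)) ==> 3*b + (1/3)*n < 8))) && ((!(b >= 3)) ==> 3*b + (1/3)*n < 8).
Before the if: ((!(b < -6)) ==> (10/3)*b < 5) && (b < -6 ==> ((b >= 3 ==> (2*v > -1 && (b >= 3 ==> (2*v > -1 && (!(b >= 3)) && 3*b + (1/3)*n < 8)) && ((!(b >= 3)) ==> 3*b + (1/3)*n < 8))) && ((!(b >= 3)) ==> 3*b + (1/3)*n < 8)))
Before b := b - 1: ((!(b < -5)) ==> (10/3)*b < 25/3) && (b < -5 ==> ((b >= 4 ==> (2*v > -1 && (b >= 4 ==> (2*v > -1 && (!(b >= 4)) && 3*b + (1/3)*n < 11)) && ((!(b >= 4)) ==> 3*b + (1/3)*n < 11))) && ((!(b >= 4)) ==> 3*b + (1/3)*n < 11)))
Before skip: ((!(b < -5)) ==> (10/3)*b < 25/3) && (b < -5 ==> ((b >= 4 ==> (2*v > -1 && (b >= 4 ==> (2*v > -1 && (!(b >= 4)) && 3*b + (1/3)*n < 11)) && ((!(b >= 4)) ==> 3*b + (1/3)*n < 11))) && ((!(b >= 4)) ==> 3*b + (1/3)*n < 11)))
Answer: WP = ((!(b < -5)) ==> (10/3)*b < 25/3) && (b < -5 ==> ((b >= 4 ==> (2*v > -1 && (b >= 4 ==> (2*v > -1 && (!(b >= 4)) && 3*b + (1/3)*n < 11)) && ((!(b >= 4)) ==> 3*b + (1/3)*n < 11))) && ((!(b >= 4)) ==> 3*b + (1/3)*n < 11)))


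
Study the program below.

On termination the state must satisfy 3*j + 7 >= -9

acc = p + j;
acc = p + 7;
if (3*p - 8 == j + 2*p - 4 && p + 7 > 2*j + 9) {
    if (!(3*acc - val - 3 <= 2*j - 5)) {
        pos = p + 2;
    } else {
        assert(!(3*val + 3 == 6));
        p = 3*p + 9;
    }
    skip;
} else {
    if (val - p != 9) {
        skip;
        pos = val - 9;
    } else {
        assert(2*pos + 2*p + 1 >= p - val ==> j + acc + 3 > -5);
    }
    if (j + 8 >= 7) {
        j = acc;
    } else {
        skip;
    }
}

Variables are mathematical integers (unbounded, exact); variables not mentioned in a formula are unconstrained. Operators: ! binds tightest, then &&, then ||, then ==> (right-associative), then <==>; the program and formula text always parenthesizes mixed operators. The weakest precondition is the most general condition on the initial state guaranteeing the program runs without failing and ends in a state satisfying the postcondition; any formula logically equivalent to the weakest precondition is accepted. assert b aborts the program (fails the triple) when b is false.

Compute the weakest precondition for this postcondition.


Working backward. After the program, the postcondition 3*j + 7 >= -9 must hold; in canonical form it is 3*j >= -16.
Then branch requires ((!(3*acc <= 2*j + val - 2)) ==> 3*j >= -16) && (3*acc <= 2*j + val - 2 ==> ((!(3*val == 3)) && 3*j >= -16)); else branch requires (val != p + 9 ==> ((j >= -1 ==> 3*acc >= -16) && ((!(j >= -1)) ==> 3*j >= -16))) && ((!(val != p + 9)) ==> ((p + 2*pos + val >= -1 ==> acc + j > -8) && (j >= -1 ==> 3*acc >= -16) && ((!(j >= -1)) ==> 3*j >= -16))).
Before the if: ((p == j + 4 && p > 2*j + 2) ==> (((!(3*acc <= 2*j + val - 2)) ==> 3*j >= -16) && (3*acc <= 2*j + val - 2 ==> ((!(3*val == 3)) && 3*j >= -16)))) && ((!(p == j + 4 && p > 2*j + 2)) ==> ((val != p + 9 ==> ((j >= -1 ==> 3*acc >= -16) && ((!(j >= -1)) ==> 3*j >= -16))) && ((!(val != p + 9)) ==> ((p + 2*pos + val >= -1 ==> acc + j > -8) && (j >= -1 ==> 3*acc >= -16) && ((!(j >= -1)) ==> 3*j >= -16)))))
Before acc := p + 7: ((p == j + 4 && p > 2*j + 2) ==> (((!(3*p <= 2*j + val - 23)) ==> 3*j >= -16) && (3*p <= 2*j + val - 23 ==> ((!(3*val == 3)) && 3*j >= -16)))) && ((!(p == j + 4 && p > 2*j + 2)) ==> ((val != p + 9 ==> ((j >= -1 ==> 3*p >= -37) && ((!(j >= -1)) ==> 3*j >= -16))) && ((!(val != p + 9)) ==> ((p + 2*pos + val >= -1 ==> j + p > -15) && (j >= -1 ==> 3*p >= -37) && ((!(j >= -1)) ==> 3*j >= -16)))))
Before acc := p + j: ((p == j + 4 && p > 2*j + 2) ==> (((!(3*p <= 2*j + val - 23)) ==> 3*j >= -16) && (3*p <= 2*j + val - 23 ==> ((!(3*val == 3)) && 3*j >= -16)))) && ((!(p == j + 4 && p > 2*j + 2)) ==> ((val != p + 9 ==> ((j >= -1 ==> 3*p >= -37) && ((!(j >= -1)) ==> 3*j >= -16))) && ((!(val != p + 9)) ==> ((p + 2*pos + val >= -1 ==> j + p > -15) && (j >= -1 ==> 3*p >= -37) && ((!(j >= -1)) ==> 3*j >= -16)))))
Answer: WP = ((p == j + 4 && p > 2*j + 2) ==> (((!(3*p <= 2*j + val - 23)) ==> 3*j >= -16) && (3*p <= 2*j + val - 23 ==> ((!(3*val == 3)) && 3*j >= -16)))) && ((!(p == j + 4 && p > 2*j + 2)) ==> ((val != p + 9 ==> ((j >= -1 ==> 3*p >= -37) && ((!(j >= -1)) ==> 3*j >= -16))) && ((!(val != p + 9)) ==> ((p + 2*pos + val >= -1 ==> j + p > -15) && (j >= -1 ==> 3*p >= -37) && ((!(j >= -1)) ==> 3*j >= -16)))))


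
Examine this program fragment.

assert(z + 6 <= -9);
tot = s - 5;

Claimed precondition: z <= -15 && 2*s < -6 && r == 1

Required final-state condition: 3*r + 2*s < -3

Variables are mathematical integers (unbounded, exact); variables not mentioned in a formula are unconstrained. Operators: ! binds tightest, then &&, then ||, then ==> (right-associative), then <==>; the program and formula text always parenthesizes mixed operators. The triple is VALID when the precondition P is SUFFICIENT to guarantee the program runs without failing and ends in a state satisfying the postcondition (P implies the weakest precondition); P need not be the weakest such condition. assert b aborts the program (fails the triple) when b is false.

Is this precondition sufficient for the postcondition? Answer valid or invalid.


Working backward. After the program, 3*r + 2*s < -3 must hold.
Before tot := s - 5: 3*r + 2*s < -3
Before assert z + 6 <= -9: z <= -15 && 3*r + 2*s < -3
The weakest precondition is z <= -15 && 3*r + 2*s < -3.
Check whether z <= -15 && 2*s < -6 && r == 1 implies it.
Every state satisfying the precondition satisfies the weakest precondition: the implication holds.
Answer: valid


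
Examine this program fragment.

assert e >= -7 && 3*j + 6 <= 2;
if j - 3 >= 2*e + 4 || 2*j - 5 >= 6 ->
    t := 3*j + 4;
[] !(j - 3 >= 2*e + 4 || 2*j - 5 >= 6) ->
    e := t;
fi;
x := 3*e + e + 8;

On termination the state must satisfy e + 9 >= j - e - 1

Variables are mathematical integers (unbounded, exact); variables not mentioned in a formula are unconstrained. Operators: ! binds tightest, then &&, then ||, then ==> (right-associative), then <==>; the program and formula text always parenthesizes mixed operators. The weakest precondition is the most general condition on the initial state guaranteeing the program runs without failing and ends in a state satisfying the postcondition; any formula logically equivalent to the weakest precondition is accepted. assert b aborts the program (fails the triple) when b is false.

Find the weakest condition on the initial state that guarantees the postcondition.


Working backward. After the program, the postcondition e + 9 >= j - e - 1 must hold; in canonical form it is 2*e >= j - 10.
Before x := 3*e + e + 8: 2*e >= j - 10
Then branch requires 2*e >= j - 10; else branch requires 2*t >= j - 10.
Before the if: ((j >= 2*e + 7 || 2*j >= 11) ==> 2*e >= j - 10) && ((!(j >= 2*e + 7 || 2*j >= 11)) ==> 2*t >= j - 10)
Before assert e >= -7 && 3*j + 6 <= 2: e >= -7 && 3*j <= -4 && ((j >= 2*e + 7 || 2*j >= 11) ==> 2*e >= j - 10) && ((!(j >= 2*e + 7 || 2*j >= 11)) ==> 2*t >= j - 10)
Answer: WP = e >= -7 && 3*j <= -4 && ((j >= 2*e + 7 || 2*j >= 11) ==> 2*e >= j - 10) && ((!(j >= 2*e + 7 || 2*j >= 11)) ==> 2*t >= j - 10)


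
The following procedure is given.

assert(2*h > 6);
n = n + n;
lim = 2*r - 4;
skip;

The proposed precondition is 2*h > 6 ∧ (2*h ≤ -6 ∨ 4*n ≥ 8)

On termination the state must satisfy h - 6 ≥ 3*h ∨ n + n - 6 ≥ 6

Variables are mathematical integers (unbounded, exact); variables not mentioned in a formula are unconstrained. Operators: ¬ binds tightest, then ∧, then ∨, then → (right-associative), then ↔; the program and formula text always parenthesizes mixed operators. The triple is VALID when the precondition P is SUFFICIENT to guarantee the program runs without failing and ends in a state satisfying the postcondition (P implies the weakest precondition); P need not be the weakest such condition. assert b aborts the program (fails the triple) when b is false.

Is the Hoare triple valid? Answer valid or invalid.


Working backward. After the program, the postcondition h - 6 ≥ 3*h ∨ n + n - 6 ≥ 6 must hold; in canonical form it is 2*h ≤ -6 ∨ 2*n ≥ 12.
Before skip: 2*h ≤ -6 ∨ 2*n ≥ 12
Before lim := 2*r - 4: 2*h ≤ -6 ∨ 2*n ≥ 12
Before n := n + n: 2*h ≤ -6 ∨ 4*n ≥ 12
Before assert 2*h > 6: 2*h > 6 ∧ (2*h ≤ -6 ∨ 4*n ≥ 12)
The weakest precondition is 2*h > 6 ∧ (2*h ≤ -6 ∨ 4*n ≥ 12).
Check whether 2*h > 6 ∧ (2*h ≤ -6 ∨ 4*n ≥ 8) implies it.
Countermodel: at the initial state h = 4, n = 2, the precondition holds but the weakest precondition fails.
Answer: invalid


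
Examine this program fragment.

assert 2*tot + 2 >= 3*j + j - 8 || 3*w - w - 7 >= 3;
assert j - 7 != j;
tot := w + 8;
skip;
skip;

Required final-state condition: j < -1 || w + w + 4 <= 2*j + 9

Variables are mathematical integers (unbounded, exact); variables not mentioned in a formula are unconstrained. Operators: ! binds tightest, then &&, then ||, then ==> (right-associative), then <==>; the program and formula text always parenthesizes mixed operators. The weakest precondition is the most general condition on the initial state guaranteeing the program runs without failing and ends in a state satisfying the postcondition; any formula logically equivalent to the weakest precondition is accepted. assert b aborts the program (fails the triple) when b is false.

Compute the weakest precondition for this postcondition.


Working backward. After the program, the postcondition j < -1 || w + w + 4 <= 2*j + 9 must hold; in canonical form it is j < -1 || 2*w <= 2*j + 5.
Before skip: j < -1 || 2*w <= 2*j + 5
Before skip: j < -1 || 2*w <= 2*j + 5
Before tot := w + 8: j < -1 || 2*w <= 2*j + 5
Before assert j - 7 != j: j < -1 || 2*w <= 2*j + 5
Before assert 2*tot + 2 >= 3*j + j - 8 || 3*w - w - 7 >= 3: (2*tot >= 4*j - 10 || 2*w >= 10) && (j < -1 || 2*w <= 2*j + 5)
Answer: WP = (2*tot >= 4*j - 10 || 2*w >= 10) && (j < -1 || 2*w <= 2*j + 5)


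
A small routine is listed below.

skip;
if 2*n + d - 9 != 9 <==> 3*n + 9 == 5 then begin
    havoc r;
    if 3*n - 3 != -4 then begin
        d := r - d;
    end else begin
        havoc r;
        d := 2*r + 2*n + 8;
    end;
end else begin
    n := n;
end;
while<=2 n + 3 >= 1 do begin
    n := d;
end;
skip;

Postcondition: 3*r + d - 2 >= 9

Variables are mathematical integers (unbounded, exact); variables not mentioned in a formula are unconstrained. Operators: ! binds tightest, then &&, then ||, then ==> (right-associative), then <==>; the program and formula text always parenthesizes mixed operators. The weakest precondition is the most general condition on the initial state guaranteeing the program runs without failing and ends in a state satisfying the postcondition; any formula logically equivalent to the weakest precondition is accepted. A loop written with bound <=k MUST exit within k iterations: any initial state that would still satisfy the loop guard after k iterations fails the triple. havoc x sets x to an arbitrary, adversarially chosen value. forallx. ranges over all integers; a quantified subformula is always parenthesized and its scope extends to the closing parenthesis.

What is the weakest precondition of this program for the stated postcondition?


Working backward. After the program, the postcondition 3*r + d - 2 >= 9 must hold; in canonical form it is d + 3*r >= 11.
Before skip: d + 3*r >= 11
Before the loop (bound <=2), unroll the exhaustion recursion (WP_0 = exit-now case; WP_j = one more guarded iteration, up to j = 2):
  WP_0: (!(n >= -2)) && d + 3*r >= 11
  WP_1: (n >= -2 ==> ((!(d >= -2)) && d + 3*r >= 11)) && ((!(n >= -2)) ==> d + 3*r >= 11)
  WP_2: (n >= -2 ==> ((d >= -2 ==> ((!(d >= -2)) && d + 3*r >= 11)) && ((!(d >= -2)) ==> d + 3*r >= 11))) && ((!(n >= -2)) ==> d + 3*r >= 11)
So before the loop: (n >= -2 ==> ((d >= -2 ==> ((!(d >= -2)) && d + 3*r >= 11)) && ((!(d >= -2)) ==> d + 3*r >= 11))) && ((!(n >= -2)) ==> d + 3*r >= 11)
Then branch requires forall r_2. ((3*n != -1 ==> ((n >= -2 ==> ((r_2 >= d - 2 ==> ((!(r_2 >= d - 2)) && 4*r_2 >= d + 11)) && ((!(r_2 >= d - 2)) ==> 4*r_2 >= d + 11))) && ((!(n >= -2)) ==> 4*r_2 >= d + 11))) && ((!(3*n != -1)) ==> (forall r_1. ((n >= -2 ==> ((2*n + 2*r_1 >= -10 ==> ((!(2*n + 2*r_1 >= -10)) && 2*n + 5*r_1 >= 3)) && ((!(2*n + 2*r_1 >= -10)) ==> 2*n + 5*r_1 >= 3))) && ((!(n >= -2)) ==> 2*n + 5*r_1 >= 3))))); else branch requires (n >= -2 ==> ((d >= -2 ==> ((!(d >= -2)) && d + 3*r >= 11)) && ((!(d >= -2)) ==> d + 3*r >= 11))) && ((!(n >= -2)) ==> d + 3*r >= 11).
Before the if: ((d + 2*n != 18 <==> 3*n == -4) ==> (forall r_2. ((3*n != -1 ==> ((n >= -2 ==> ((r_2 >= d - 2 ==> ((!(r_2 >= d - 2)) && 4*r_2 >= d + 11)) && ((!(r_2 >= d - 2)) ==> 4*r_2 >= d + 11))) && ((!(n >= -2)) ==> 4*r_2 >= d + 11))) && ((!(3*n != -1)) ==> (forall r_1. ((n >= -2 ==> ((2*n + 2*r_1 >= -10 ==> ((!(2*n + 2*r_1 >= -10)) && 2*n + 5*r_1 >= 3)) && ((!(2*n + 2*r_1 >= -10)) ==> 2*n + 5*r_1 >= 3))) && ((!(n >= -2)) ==> 2*n + 5*r_1 >= 3))))))) && ((!(d + 2*n != 18 <==> 3*n == -4)) ==> ((n >= -2 ==> ((d >= -2 ==> ((!(d >= -2)) && d + 3*r >= 11)) && ((!(d >= -2)) ==> d + 3*r >= 11))) && ((!(n >= -2)) ==> d + 3*r >= 11)))
Before skip: ((d + 2*n != 18 <==> 3*n == -4) ==> (forall r_2. ((3*n != -1 ==> ((n >= -2 ==> ((r_2 >= d - 2 ==> ((!(r_2 >= d - 2)) && 4*r_2 >= d + 11)) && ((!(r_2 >= d - 2)) ==> 4*r_2 >= d + 11))) && ((!(n >= -2)) ==> 4*r_2 >= d + 11))) && ((!(3*n != -1)) ==> (forall r_1. ((n >= -2 ==> ((2*n + 2*r_1 >= -10 ==> ((!(2*n + 2*r_1 >= -10)) && 2*n + 5*r_1 >= 3)) && ((!(2*n + 2*r_1 >= -10)) ==> 2*n + 5*r_1 >= 3))) && ((!(n >= -2)) ==> 2*n + 5*r_1 >= 3))))))) && ((!(d + 2*n != 18 <==> 3*n == -4)) ==> ((n >= -2 ==> ((d >= -2 ==> ((!(d >= -2)) && d + 3*r >= 11)) && ((!(d >= -2)) ==> d + 3*r >= 11))) && ((!(n >= -2)) ==> d + 3*r >= 11)))
Answer: WP = ((d + 2*n != 18 <==> 3*n == -4) ==> (forall r_2. ((3*n != -1 ==> ((n >= -2 ==> ((r_2 >= d - 2 ==> ((!(r_2 >= d - 2)) && 4*r_2 >= d + 11)) && ((!(r_2 >= d - 2)) ==> 4*r_2 >= d + 11))) && ((!(n >= -2)) ==> 4*r_2 >= d + 11))) && ((!(3*n != -1)) ==> (forall r_1. ((n >= -2 ==> ((2*n + 2*r_1 >= -10 ==> ((!(2*n + 2*r_1 >= -10)) && 2*n + 5*r_1 >= 3)) && ((!(2*n + 2*r_1 >= -10)) ==> 2*n + 5*r_1 >= 3))) && ((!(n >= -2)) ==> 2*n + 5*r_1 >= 3))))))) && ((!(d + 2*n != 18 <==> 3*n == -4)) ==> ((n >= -2 ==> ((d >= -2 ==> ((!(d >= -2)) && d + 3*r >= 11)) && ((!(d >= -2)) ==> d + 3*r >= 11))) && ((!(n >= -2)) ==> d + 3*r >= 11)))


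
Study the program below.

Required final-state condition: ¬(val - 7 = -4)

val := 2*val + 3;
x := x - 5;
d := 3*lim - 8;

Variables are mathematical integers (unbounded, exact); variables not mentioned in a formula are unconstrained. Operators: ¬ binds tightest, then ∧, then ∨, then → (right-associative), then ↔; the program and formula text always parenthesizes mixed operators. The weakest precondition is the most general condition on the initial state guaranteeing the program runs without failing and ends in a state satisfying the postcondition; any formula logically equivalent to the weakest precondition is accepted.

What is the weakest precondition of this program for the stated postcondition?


Working backward. After the program, the postcondition ¬(val - 7 = -4) must hold; in canonical form it is ¬(val = 3).
Before d := 3*lim - 8: ¬(val = 3)
Before x := x - 5: ¬(val = 3)
Before val := 2*val + 3: ¬(2*val = 0)
Answer: WP = ¬(2*val = 0)


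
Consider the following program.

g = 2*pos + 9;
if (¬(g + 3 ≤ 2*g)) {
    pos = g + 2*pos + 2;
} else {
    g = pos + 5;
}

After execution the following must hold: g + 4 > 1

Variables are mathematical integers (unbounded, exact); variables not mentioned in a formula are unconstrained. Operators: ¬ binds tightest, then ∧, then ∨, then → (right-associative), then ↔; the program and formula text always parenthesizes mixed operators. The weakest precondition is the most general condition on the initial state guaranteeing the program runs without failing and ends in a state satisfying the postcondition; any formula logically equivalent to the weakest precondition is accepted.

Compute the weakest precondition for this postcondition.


Working backward. After the program, the postcondition g + 4 > 1 must hold; in canonical form it is g > -3.
Then branch requires g > -3; else branch requires pos > -8.
Before the if: ((¬(g ≥ 3)) → g > -3) ∧ (g ≥ 3 → pos > -8)
Before g := 2*pos + 9: ((¬(2*pos ≥ -6)) → 2*pos > -12) ∧ (2*pos ≥ -6 → pos > -8)
Answer: WP = ((¬(2*pos ≥ -6)) → 2*pos > -12) ∧ (2*pos ≥ -6 → pos > -8)


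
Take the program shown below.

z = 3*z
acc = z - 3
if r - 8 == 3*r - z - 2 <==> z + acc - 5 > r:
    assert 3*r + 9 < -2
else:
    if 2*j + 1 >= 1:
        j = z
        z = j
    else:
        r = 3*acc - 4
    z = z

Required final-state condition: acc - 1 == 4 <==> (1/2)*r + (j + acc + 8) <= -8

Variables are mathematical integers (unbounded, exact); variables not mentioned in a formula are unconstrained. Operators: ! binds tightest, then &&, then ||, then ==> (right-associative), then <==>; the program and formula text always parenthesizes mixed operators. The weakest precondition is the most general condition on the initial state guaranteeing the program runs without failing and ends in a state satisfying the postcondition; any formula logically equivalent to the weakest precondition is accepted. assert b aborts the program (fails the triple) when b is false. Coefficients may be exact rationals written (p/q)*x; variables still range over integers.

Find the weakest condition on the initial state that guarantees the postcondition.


Working backward. After the program, the postcondition acc - 1 == 4 <==> (1/2)*r + (j + acc + 8) <= -8 must hold; in canonical form it is acc == 5 <==> acc + j + (1/2)*r <= -16.
Then branch requires 3*r < -11 && (acc == 5 <==> acc + j + (1/2)*r <= -16); else branch requires (2*j >= 0 ==> (acc == 5 <==> acc + (1/2)*r + z <= -16)) && ((!(2*j >= 0)) ==> (acc == 5 <==> (5/2)*acc + j <= -14)).
Before the if: ((z == 2*r + 6 <==> acc + z > r + 5) ==> (3*r < -11 && (acc == 5 <==> acc + j + (1/2)*r <= -16))) && ((!(z == 2*r + 6 <==> acc + z > r + 5)) ==> ((2*j >= 0 ==> (acc == 5 <==> acc + (1/2)*r + z <= -16)) && ((!(2*j >= 0)) ==> (acc == 5 <==> (5/2)*acc + j <= -14))))
Before acc := z - 3: ((z == 2*r + 6 <==> 2*z > r + 8) ==> (3*r < -11 && (z == 8 <==> j + (1/2)*r + z <= -13))) && ((!(z == 2*r + 6 <==> 2*z > r + 8)) ==> ((2*j >= 0 ==> (z == 8 <==> (1/2)*r + 2*z <= -13)) && ((!(2*j >= 0)) ==> (z == 8 <==> j + (5/2)*z <= -13/2))))
Before z := 3*z: ((3*z == 2*r + 6 <==> 6*z > r + 8) ==> (3*r < -11 && (3*z == 8 <==> j + (1/2)*r + 3*z <= -13))) && ((!(3*z == 2*r + 6 <==> 6*z > r + 8)) ==> ((2*j >= 0 ==> (3*z == 8 <==> (1/2)*r + 6*z <= -13)) && ((!(2*j >= 0)) ==> (3*z == 8 <==> j + (15/2)*z <= -13/2))))
Answer: WP = ((3*z == 2*r + 6 <==> 6*z > r + 8) ==> (3*r < -11 && (3*z == 8 <==> j + (1/2)*r + 3*z <= -13))) && ((!(3*z == 2*r + 6 <==> 6*z > r + 8)) ==> ((2*j >= 0 ==> (3*z == 8 <==> (1/2)*r + 6*z <= -13)) && ((!(2*j >= 0)) ==> (3*z == 8 <==> j + (15/2)*z <= -13/2))))


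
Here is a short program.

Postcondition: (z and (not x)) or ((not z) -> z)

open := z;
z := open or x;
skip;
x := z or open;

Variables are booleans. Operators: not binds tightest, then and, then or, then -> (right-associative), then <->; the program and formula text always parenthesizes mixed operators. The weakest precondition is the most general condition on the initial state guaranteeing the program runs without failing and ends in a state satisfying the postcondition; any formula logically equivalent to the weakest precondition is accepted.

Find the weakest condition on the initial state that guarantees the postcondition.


Working backward. After the program, (z and (not x)) or ((not z) -> z) must hold.
Before x := z or open: (z and (not (z or open))) or ((not z) -> z)
Before skip: (z and (not (z or open))) or ((not z) -> z)
Before z := open or x: (not (open or x)) -> (open or x)
Before open := z: (not (z or x)) -> (z or x)
Answer: WP = (not (z or x)) -> (z or x)


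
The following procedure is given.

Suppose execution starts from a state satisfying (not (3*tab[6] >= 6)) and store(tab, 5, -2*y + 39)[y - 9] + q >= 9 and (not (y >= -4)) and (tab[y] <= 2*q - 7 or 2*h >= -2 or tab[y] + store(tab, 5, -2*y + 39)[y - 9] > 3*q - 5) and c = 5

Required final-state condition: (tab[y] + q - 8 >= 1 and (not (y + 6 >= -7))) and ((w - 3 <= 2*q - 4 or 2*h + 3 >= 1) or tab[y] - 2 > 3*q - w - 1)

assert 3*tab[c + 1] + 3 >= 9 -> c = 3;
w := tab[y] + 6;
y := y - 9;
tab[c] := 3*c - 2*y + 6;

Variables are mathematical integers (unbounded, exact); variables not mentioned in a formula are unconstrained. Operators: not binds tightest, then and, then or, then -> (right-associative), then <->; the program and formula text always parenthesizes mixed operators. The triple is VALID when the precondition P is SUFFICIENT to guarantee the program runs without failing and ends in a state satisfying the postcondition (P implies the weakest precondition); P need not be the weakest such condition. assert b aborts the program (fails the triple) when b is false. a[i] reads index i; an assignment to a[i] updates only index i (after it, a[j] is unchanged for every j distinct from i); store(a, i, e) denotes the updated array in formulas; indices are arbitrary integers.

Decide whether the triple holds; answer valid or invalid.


Working backward. After the program, the postcondition (tab[y] + q - 8 >= 1 and (not (y + 6 >= -7))) and ((w - 3 <= 2*q - 4 or 2*h + 3 >= 1) or tab[y] - 2 > 3*q - w - 1) must hold; in canonical form it is tab[y] + q >= 9 and (not (y >= -13)) and (w <= 2*q - 1 or 2*h >= -2 or tab[y] + w > 3*q + 1).
Before tab[c] := 3*c - 2*y + 6: store(tab, c, 3*c - 2*y + 6)[y] + q >= 9 and (not (y >= -13)) and (w <= 2*q - 1 or 2*h >= -2 or store(tab, c, 3*c - 2*y + 6)[y] + w > 3*q + 1)
Before y := y - 9: store(tab, c, 3*c - 2*y + 24)[y - 9] + q >= 9 and (not (y >= -4)) and (w <= 2*q - 1 or 2*h >= -2 or store(tab, c, 3*c - 2*y + 24)[y - 9] + w > 3*q + 1)
Before w := tab[y] + 6: store(tab, c, 3*c - 2*y + 24)[y - 9] + q >= 9 and (not (y >= -4)) and (tab[y] <= 2*q - 7 or 2*h >= -2 or tab[y] + store(tab, c, 3*c - 2*y + 24)[y - 9] > 3*q - 5)
Before assert 3*tab[c + 1] + 3 >= 9 -> c = 3: (3*tab[c + 1] >= 6 -> c = 3) and store(tab, c, 3*c - 2*y + 24)[y - 9] + q >= 9 and (not (y >= -4)) and (tab[y] <= 2*q - 7 or 2*h >= -2 or tab[y] + store(tab, c, 3*c - 2*y + 24)[y - 9] > 3*q - 5)
The weakest precondition is (3*tab[c + 1] >= 6 -> c = 3) and store(tab, c, 3*c - 2*y + 24)[y - 9] + q >= 9 and (not (y >= -4)) and (tab[y] <= 2*q - 7 or 2*h >= -2 or tab[y] + store(tab, c, 3*c - 2*y + 24)[y - 9] > 3*q - 5).
Check whether (not (3*tab[6] >= 6)) and store(tab, 5, -2*y + 39)[y - 9] + q >= 9 and (not (y >= -4)) and (tab[y] <= 2*q - 7 or 2*h >= -2 or tab[y] + store(tab, 5, -2*y + 39)[y - 9] > 3*q - 5) and c = 5 implies it.
Every state satisfying the precondition satisfies the weakest precondition: the implication holds.
Answer: valid
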